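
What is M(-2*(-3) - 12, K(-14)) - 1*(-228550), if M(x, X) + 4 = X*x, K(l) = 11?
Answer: 228480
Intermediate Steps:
M(x, X) = -4 + X*x
M(-2*(-3) - 12, K(-14)) - 1*(-228550) = (-4 + 11*(-2*(-3) - 12)) - 1*(-228550) = (-4 + 11*(6 - 12)) + 228550 = (-4 + 11*(-6)) + 228550 = (-4 - 66) + 228550 = -70 + 228550 = 228480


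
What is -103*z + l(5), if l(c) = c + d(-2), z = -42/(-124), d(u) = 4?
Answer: -1605/62 ≈ -25.887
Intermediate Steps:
z = 21/62 (z = -42*(-1/124) = 21/62 ≈ 0.33871)
l(c) = 4 + c (l(c) = c + 4 = 4 + c)
-103*z + l(5) = -103*21/62 + (4 + 5) = -2163/62 + 9 = -1605/62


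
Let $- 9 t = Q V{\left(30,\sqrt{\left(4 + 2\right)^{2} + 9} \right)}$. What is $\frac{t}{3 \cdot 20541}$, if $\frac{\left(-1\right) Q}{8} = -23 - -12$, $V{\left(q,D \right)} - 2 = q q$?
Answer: $- \frac{1936}{13527} \approx -0.14312$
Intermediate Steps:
$V{\left(q,D \right)} = 2 + q^{2}$ ($V{\left(q,D \right)} = 2 + q q = 2 + q^{2}$)
$Q = 88$ ($Q = - 8 \left(-23 - -12\right) = - 8 \left(-23 + 12\right) = \left(-8\right) \left(-11\right) = 88$)
$t = - \frac{79376}{9}$ ($t = - \frac{88 \left(2 + 30^{2}\right)}{9} = - \frac{88 \left(2 + 900\right)}{9} = - \frac{88 \cdot 902}{9} = \left(- \frac{1}{9}\right) 79376 = - \frac{79376}{9} \approx -8819.6$)
$\frac{t}{3 \cdot 20541} = - \frac{79376}{9 \cdot 3 \cdot 20541} = - \frac{79376}{9 \cdot 61623} = \left(- \frac{79376}{9}\right) \frac{1}{61623} = - \frac{1936}{13527}$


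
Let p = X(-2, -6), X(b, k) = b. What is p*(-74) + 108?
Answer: 256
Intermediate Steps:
p = -2
p*(-74) + 108 = -2*(-74) + 108 = 148 + 108 = 256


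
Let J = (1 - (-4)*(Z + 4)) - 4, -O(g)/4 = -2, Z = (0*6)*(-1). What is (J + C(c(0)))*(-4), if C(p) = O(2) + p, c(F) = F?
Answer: -84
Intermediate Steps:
Z = 0 (Z = 0*(-1) = 0)
O(g) = 8 (O(g) = -4*(-2) = 8)
C(p) = 8 + p
J = 13 (J = (1 - (-4)*(0 + 4)) - 4 = (1 - (-4)*4) - 4 = (1 - 1*(-16)) - 4 = (1 + 16) - 4 = 17 - 4 = 13)
(J + C(c(0)))*(-4) = (13 + (8 + 0))*(-4) = (13 + 8)*(-4) = 21*(-4) = -84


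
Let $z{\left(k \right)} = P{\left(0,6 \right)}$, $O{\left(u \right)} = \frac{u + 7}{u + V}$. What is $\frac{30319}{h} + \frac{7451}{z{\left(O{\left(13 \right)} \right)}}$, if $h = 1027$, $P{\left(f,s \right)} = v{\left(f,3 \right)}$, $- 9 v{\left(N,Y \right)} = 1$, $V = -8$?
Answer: $- \frac{68839274}{1027} \approx -67030.0$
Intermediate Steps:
$v{\left(N,Y \right)} = - \frac{1}{9}$ ($v{\left(N,Y \right)} = \left(- \frac{1}{9}\right) 1 = - \frac{1}{9}$)
$P{\left(f,s \right)} = - \frac{1}{9}$
$O{\left(u \right)} = \frac{7 + u}{-8 + u}$ ($O{\left(u \right)} = \frac{u + 7}{u - 8} = \frac{7 + u}{-8 + u}$)
$z{\left(k \right)} = - \frac{1}{9}$
$\frac{30319}{h} + \frac{7451}{z{\left(O{\left(13 \right)} \right)}} = \frac{30319}{1027} + \frac{7451}{- \frac{1}{9}} = 30319 \cdot \frac{1}{1027} + 7451 \left(-9\right) = \frac{30319}{1027} - 67059 = - \frac{68839274}{1027}$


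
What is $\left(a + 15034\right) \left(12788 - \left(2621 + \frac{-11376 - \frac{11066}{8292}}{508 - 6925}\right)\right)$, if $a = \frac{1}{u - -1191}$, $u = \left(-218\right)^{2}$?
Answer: $\frac{39613723641356867603}{259211365326} \approx 1.5282 \cdot 10^{8}$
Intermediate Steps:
$u = 47524$
$a = \frac{1}{48715}$ ($a = \frac{1}{47524 - -1191} = \frac{1}{47524 + \left(-3778 + 4969\right)} = \frac{1}{47524 + 1191} = \frac{1}{48715} \approx 2.0528 \cdot 10^{-5}$)
$\left(a + 15034\right) \left(12788 - \left(2621 + \frac{-11376 - \frac{11066}{8292}}{508 - 6925}\right)\right) = \left(\frac{1}{48715} + 15034\right) \left(12788 - \left(2621 + \frac{-11376 - \frac{11066}{8292}}{508 - 6925}\right)\right) = \frac{732381311 \left(12788 - \left(2621 + \frac{-11376 - \frac{5533}{4146}}{-6417}\right)\right)}{48715} = \frac{732381311 \left(12788 - \left(2621 + \left(-11376 - \frac{5533}{4146}\right) \left(- \frac{1}{6417}\right)\right)\right)}{48715} = \frac{732381311 \left(12788 - \left(2621 - - \frac{47170429}{26604882}\right)\right)}{48715} = \frac{732381311 \left(12788 - \frac{69778566151}{26604882}\right)}{48715} = \frac{732381311}{48715} \cdot \frac{270444664865}{26604882} = \frac{39613723641356867603}{259211365326}$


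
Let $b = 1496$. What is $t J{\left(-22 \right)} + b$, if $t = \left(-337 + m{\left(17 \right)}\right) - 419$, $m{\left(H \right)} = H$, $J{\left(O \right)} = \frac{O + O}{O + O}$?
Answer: $757$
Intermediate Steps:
$J{\left(O \right)} = 1$ ($J{\left(O \right)} = \frac{2 O}{2 O} = 2 O \frac{1}{2 O} = 1$)
$t = -739$ ($t = \left(-337 + 17\right) - 419 = -320 - 419 = -739$)
$t J{\left(-22 \right)} + b = \left(-739\right) 1 + 1496 = -739 + 1496 = 757$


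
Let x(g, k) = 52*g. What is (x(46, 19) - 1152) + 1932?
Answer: 3172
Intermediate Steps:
(x(46, 19) - 1152) + 1932 = (52*46 - 1152) + 1932 = (2392 - 1152) + 1932 = 1240 + 1932 = 3172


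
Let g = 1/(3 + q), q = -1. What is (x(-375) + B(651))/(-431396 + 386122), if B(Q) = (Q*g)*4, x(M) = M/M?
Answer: -1303/45274 ≈ -0.028780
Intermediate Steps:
g = ½ (g = 1/(3 - 1) = 1/2 = ½ ≈ 0.50000)
x(M) = 1
B(Q) = 2*Q (B(Q) = (Q*(½))*4 = (Q/2)*4 = 2*Q)
(x(-375) + B(651))/(-431396 + 386122) = (1 + 2*651)/(-431396 + 386122) = (1 + 1302)/(-45274) = 1303*(-1/45274) = -1303/45274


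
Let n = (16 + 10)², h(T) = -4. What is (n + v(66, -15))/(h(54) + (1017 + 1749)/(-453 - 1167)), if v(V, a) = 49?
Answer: -195750/1541 ≈ -127.03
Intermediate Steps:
n = 676 (n = 26² = 676)
(n + v(66, -15))/(h(54) + (1017 + 1749)/(-453 - 1167)) = (676 + 49)/(-4 + (1017 + 1749)/(-453 - 1167)) = 725/(-4 + 2766/(-1620)) = 725/(-4 + 2766*(-1/1620)) = 725/(-4 - 461/270) = 725/(-1541/270) = 725*(-270/1541) = -195750/1541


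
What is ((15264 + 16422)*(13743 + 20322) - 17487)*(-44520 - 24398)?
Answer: -74387753086554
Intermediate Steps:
((15264 + 16422)*(13743 + 20322) - 17487)*(-44520 - 24398) = (31686*34065 - 17487)*(-68918) = (1079383590 - 17487)*(-68918) = 1079366103*(-68918) = -74387753086554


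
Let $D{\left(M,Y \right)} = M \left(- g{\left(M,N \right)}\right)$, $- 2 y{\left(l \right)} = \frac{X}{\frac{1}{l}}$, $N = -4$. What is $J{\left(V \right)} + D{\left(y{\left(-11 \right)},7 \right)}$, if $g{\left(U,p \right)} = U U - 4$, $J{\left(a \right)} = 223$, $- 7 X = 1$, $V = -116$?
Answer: $\frac{604619}{2744} \approx 220.34$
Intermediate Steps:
$X = - \frac{1}{7}$ ($X = \left(- \frac{1}{7}\right) 1 = - \frac{1}{7} \approx -0.14286$)
$y{\left(l \right)} = \frac{l}{14}$ ($y{\left(l \right)} = - \frac{\left(- \frac{1}{7}\right) \frac{1}{\frac{1}{l}}}{2} = - \frac{\left(- \frac{1}{7}\right) l}{2} = \frac{l}{14}$)
$g{\left(U,p \right)} = -4 + U^{2}$ ($g{\left(U,p \right)} = U^{2} - 4 = -4 + U^{2}$)
$D{\left(M,Y \right)} = M \left(4 - M^{2}\right)$ ($D{\left(M,Y \right)} = M \left(- (-4 + M^{2})\right) = M \left(4 - M^{2}\right)$)
$J{\left(V \right)} + D{\left(y{\left(-11 \right)},7 \right)} = 223 + \frac{1}{14} \left(-11\right) \left(4 - \left(\frac{1}{14} \left(-11\right)\right)^{2}\right) = 223 - \frac{11 \left(4 - \left(- \frac{11}{14}\right)^{2}\right)}{14} = 223 - \frac{11 \left(4 - \frac{121}{196}\right)}{14} = 223 - \frac{7293}{2744} = \frac{604619}{2744}$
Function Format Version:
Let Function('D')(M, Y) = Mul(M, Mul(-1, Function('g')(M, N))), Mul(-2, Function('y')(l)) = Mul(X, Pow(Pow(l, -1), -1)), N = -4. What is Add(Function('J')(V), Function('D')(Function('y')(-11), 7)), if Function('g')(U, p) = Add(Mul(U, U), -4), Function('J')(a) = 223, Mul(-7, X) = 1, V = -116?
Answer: Rational(604619, 2744) ≈ 220.34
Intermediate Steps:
X = Rational(-1, 7) (X = Mul(Rational(-1, 7), 1) = Rational(-1, 7) ≈ -0.14286)
Function('y')(l) = Mul(Rational(1, 14), l) (Function('y')(l) = Mul(Rational(-1, 2), Mul(Rational(-1, 7), Pow(Pow(l, -1), -1))) = Mul(Rational(-1, 2), Mul(Rational(-1, 7), l)) = Mul(Rational(1, 14), l))
Function('g')(U, p) = Add(-4, Pow(U, 2)) (Function('g')(U, p) = Add(Pow(U, 2), -4) = Add(-4, Pow(U, 2)))
Function('D')(M, Y) = Mul(M, Add(4, Mul(-1, Pow(M, 2)))) (Function('D')(M, Y) = Mul(M, Mul(-1, Add(-4, Pow(M, 2)))) = Mul(M, Add(4, Mul(-1, Pow(M, 2)))))
Add(Function('J')(V), Function('D')(Function('y')(-11), 7)) = Add(223, Mul(Mul(Rational(1, 14), -11), Add(4, Mul(-1, Pow(Mul(Rational(1, 14), -11), 2))))) = Add(223, Mul(Rational(-11, 14), Add(4, Mul(-1, Pow(Rational(-11, 14), 2))))) = Add(223, Mul(Rational(-11, 14), Add(4, Mul(-1, Rational(121, 196))))) = Add(223, Mul(Rational(-11, 14), Add(4, Rational(-121, 196)))) = Add(223, Mul(Rational(-11, 14), Rational(663, 196))) = Add(223, Rational(-7293, 2744)) = Rational(604619, 2744)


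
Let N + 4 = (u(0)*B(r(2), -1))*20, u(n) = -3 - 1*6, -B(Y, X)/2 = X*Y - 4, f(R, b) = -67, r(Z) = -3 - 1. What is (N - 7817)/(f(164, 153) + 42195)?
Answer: -7821/42128 ≈ -0.18565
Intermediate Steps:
r(Z) = -4
B(Y, X) = 8 - 2*X*Y (B(Y, X) = -2*(X*Y - 4) = -2*(-4 + X*Y) = 8 - 2*X*Y)
u(n) = -9 (u(n) = -3 - 6 = -9)
N = -4 (N = -4 - 9*(8 - 2*(-1)*(-4))*20 = -4 - 9*(8 - 8)*20 = -4 - 9*0*20 = -4 + 0*20 = -4 + 0 = -4)
(N - 7817)/(f(164, 153) + 42195) = (-4 - 7817)/(-67 + 42195) = -7821/42128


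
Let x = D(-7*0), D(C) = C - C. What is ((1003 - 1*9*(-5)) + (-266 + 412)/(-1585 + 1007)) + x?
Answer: 302799/289 ≈ 1047.7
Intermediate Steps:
D(C) = 0
x = 0
((1003 - 1*9*(-5)) + (-266 + 412)/(-1585 + 1007)) + x = ((1003 - 1*9*(-5)) + (-266 + 412)/(-1585 + 1007)) + 0 = ((1003 - 9*(-5)) + 146/(-578)) + 0 = ((1003 - 1*(-45)) + 146*(-1/578)) + 0 = ((1003 + 45) - 73/289) + 0 = (1048 - 73/289) + 0 = 302799/289 + 0 = 302799/289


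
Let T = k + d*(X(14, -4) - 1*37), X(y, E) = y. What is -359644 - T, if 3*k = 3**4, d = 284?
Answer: -353139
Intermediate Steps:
k = 27 (k = (1/3)*3**4 = (1/3)*81 = 27)
T = -6505 (T = 27 + 284*(14 - 1*37) = 27 + 284*(14 - 37) = 27 + 284*(-23) = 27 - 6532 = -6505)
-359644 - T = -359644 - 1*(-6505) = -359644 + 6505 = -353139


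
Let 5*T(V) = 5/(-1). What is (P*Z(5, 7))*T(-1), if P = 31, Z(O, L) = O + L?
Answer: -372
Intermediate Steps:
T(V) = -1 (T(V) = (5/(-1))/5 = (5*(-1))/5 = (⅕)*(-5) = -1)
Z(O, L) = L + O
(P*Z(5, 7))*T(-1) = (31*(7 + 5))*(-1) = (31*12)*(-1) = 372*(-1) = -372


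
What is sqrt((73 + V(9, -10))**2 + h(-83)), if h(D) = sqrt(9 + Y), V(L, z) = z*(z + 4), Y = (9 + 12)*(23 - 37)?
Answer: sqrt(17689 + I*sqrt(285)) ≈ 133.0 + 0.0635*I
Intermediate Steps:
Y = -294 (Y = 21*(-14) = -294)
V(L, z) = z*(4 + z)
h(D) = I*sqrt(285) (h(D) = sqrt(9 - 294) = sqrt(-285) = I*sqrt(285))
sqrt((73 + V(9, -10))**2 + h(-83)) = sqrt((73 - 10*(4 - 10))**2 + I*sqrt(285)) = sqrt((73 - 10*(-6))**2 + I*sqrt(285)) = sqrt((73 + 60)**2 + I*sqrt(285)) = sqrt(133**2 + I*sqrt(285)) = sqrt(17689 + I*sqrt(285))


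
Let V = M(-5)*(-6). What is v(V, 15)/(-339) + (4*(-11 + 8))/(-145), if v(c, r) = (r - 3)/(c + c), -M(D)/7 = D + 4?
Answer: 28621/344085 ≈ 0.083180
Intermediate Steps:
M(D) = -28 - 7*D (M(D) = -7*(D + 4) = -7*(4 + D) = -28 - 7*D)
V = -42 (V = (-28 - 7*(-5))*(-6) = (-28 + 35)*(-6) = 7*(-6) = -42)
v(c, r) = (-3 + r)/(2*c) (v(c, r) = (-3 + r)/((2*c)) = (-3 + r)*(1/(2*c)) = (-3 + r)/(2*c))
v(V, 15)/(-339) + (4*(-11 + 8))/(-145) = ((½)*(-3 + 15)/(-42))/(-339) + (4*(-11 + 8))/(-145) = ((½)*(-1/42)*12)*(-1/339) + (4*(-3))*(-1/145) = -⅐*(-1/339) - 12*(-1/145) = 1/2373 + 12/145 = 28621/344085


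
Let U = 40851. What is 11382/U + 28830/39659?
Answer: 543044356/540036603 ≈ 1.0056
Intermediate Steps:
11382/U + 28830/39659 = 11382/40851 + 28830/39659 = 11382*(1/40851) + 28830*(1/39659) = 3794/13617 + 28830/39659 = 543044356/540036603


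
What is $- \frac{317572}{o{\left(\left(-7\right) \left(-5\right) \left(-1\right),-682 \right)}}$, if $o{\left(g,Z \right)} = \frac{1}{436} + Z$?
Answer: $\frac{138461392}{297351} \approx 465.65$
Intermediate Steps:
$o{\left(g,Z \right)} = \frac{1}{436} + Z$
$- \frac{317572}{o{\left(\left(-7\right) \left(-5\right) \left(-1\right),-682 \right)}} = - \frac{317572}{\frac{1}{436} - 682} = - \frac{317572}{- \frac{297351}{436}} = \left(-317572\right) \left(- \frac{436}{297351}\right) = \frac{138461392}{297351}$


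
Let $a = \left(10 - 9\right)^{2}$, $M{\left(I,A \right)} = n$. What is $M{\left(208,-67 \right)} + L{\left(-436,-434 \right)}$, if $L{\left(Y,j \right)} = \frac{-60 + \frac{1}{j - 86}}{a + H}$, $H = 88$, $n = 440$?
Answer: $\frac{20331999}{46280} \approx 439.33$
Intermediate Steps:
$M{\left(I,A \right)} = 440$
$a = 1$ ($a = 1^{2} = 1$)
$L{\left(Y,j \right)} = - \frac{60}{89} + \frac{1}{89 \left(-86 + j\right)}$ ($L{\left(Y,j \right)} = \frac{-60 + \frac{1}{j - 86}}{1 + 88} = \frac{-60 + \frac{1}{-86 + j}}{89} = \left(-60 + \frac{1}{-86 + j}\right) \frac{1}{89} = - \frac{60}{89} + \frac{1}{89 \left(-86 + j\right)}$)
$M{\left(208,-67 \right)} + L{\left(-436,-434 \right)} = 440 + \frac{5161 - -26040}{89 \left(-86 - 434\right)} = 440 + \frac{5161 + 26040}{89 \left(-520\right)} = 440 + \frac{1}{89} \left(- \frac{1}{520}\right) 31201 = 440 - \frac{31201}{46280} = \frac{20331999}{46280}$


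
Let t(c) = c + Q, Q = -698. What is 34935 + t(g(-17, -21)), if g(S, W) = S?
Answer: 34220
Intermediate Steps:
t(c) = -698 + c (t(c) = c - 698 = -698 + c)
34935 + t(g(-17, -21)) = 34935 + (-698 - 17) = 34935 - 715 = 34220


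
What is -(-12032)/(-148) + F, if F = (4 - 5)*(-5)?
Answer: -2823/37 ≈ -76.297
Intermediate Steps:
F = 5 (F = -1*(-5) = 5)
-(-12032)/(-148) + F = -(-12032)/(-148) + 5 = -(-12032)*(-1)/148 + 5 = -128*47/74 + 5 = -3008/37 + 5 = -2823/37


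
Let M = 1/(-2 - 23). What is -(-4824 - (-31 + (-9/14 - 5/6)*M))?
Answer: 2516356/525 ≈ 4793.1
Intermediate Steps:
M = -1/25 (M = 1/(-25) = -1/25 ≈ -0.040000)
-(-4824 - (-31 + (-9/14 - 5/6)*M)) = -(-4824 - (-31 + (-9/14 - 5/6)*(-1/25))) = -(-4824 - (-31 + (-9*1/14 - 5*⅙)*(-1/25))) = -(-4824 - (-31 + (-9/14 - ⅚)*(-1/25))) = -(-4824 - (-31 - 31/21*(-1/25))) = -(-4824 - (-31 + 31/525)) = -(-4824 - 1*(-16244/525)) = -(-4824 + 16244/525) = -1*(-2516356/525) = 2516356/525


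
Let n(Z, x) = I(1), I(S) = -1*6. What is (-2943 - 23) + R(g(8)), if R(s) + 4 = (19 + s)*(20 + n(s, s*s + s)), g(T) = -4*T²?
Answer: -6288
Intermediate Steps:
I(S) = -6
n(Z, x) = -6
R(s) = 262 + 14*s (R(s) = -4 + (19 + s)*(20 - 6) = -4 + (19 + s)*14 = -4 + (266 + 14*s) = 262 + 14*s)
(-2943 - 23) + R(g(8)) = (-2943 - 23) + (262 + 14*(-4*8²)) = -2966 + (262 + 14*(-4*64)) = -2966 + (262 + 14*(-256)) = -2966 + (262 - 3584) = -2966 - 3322 = -6288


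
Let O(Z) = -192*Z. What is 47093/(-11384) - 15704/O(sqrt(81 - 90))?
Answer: -47093/11384 - 1963*I/72 ≈ -4.1368 - 27.264*I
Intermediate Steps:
47093/(-11384) - 15704/O(sqrt(81 - 90)) = 47093/(-11384) - 15704*(-1/(192*sqrt(81 - 90))) = 47093*(-1/11384) - 15704*I/576 = -47093/11384 - 15704*I/576 = -47093/11384 - 1963*I/72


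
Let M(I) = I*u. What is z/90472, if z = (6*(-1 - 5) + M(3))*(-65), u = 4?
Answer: 195/11309 ≈ 0.017243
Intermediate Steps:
M(I) = 4*I (M(I) = I*4 = 4*I)
z = 1560 (z = (6*(-1 - 5) + 4*3)*(-65) = (6*(-6) + 12)*(-65) = (-36 + 12)*(-65) = -24*(-65) = 1560)
z/90472 = 1560/90472 = 1560*(1/90472) = 195/11309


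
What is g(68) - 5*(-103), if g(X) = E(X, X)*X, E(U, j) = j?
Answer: 5139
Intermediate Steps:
g(X) = X² (g(X) = X*X = X²)
g(68) - 5*(-103) = 68² - 5*(-103) = 4624 + 515 = 5139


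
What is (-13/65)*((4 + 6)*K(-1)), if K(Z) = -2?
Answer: 4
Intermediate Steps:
(-13/65)*((4 + 6)*K(-1)) = (-13/65)*((4 + 6)*(-2)) = (-13*1/65)*(10*(-2)) = -⅕*(-20) = 4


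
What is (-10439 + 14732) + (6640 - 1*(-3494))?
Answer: 14427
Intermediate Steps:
(-10439 + 14732) + (6640 - 1*(-3494)) = 4293 + (6640 + 3494) = 4293 + 10134 = 14427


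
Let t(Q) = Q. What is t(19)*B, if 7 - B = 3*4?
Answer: -95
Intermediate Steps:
B = -5 (B = 7 - 3*4 = 7 - 1*12 = 7 - 12 = -5)
t(19)*B = 19*(-5) = -95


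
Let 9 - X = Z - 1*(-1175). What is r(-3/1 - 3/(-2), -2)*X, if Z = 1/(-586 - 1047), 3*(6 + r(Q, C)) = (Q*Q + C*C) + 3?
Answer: 66642695/19596 ≈ 3400.8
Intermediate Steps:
r(Q, C) = -5 + C²/3 + Q²/3 (r(Q, C) = -6 + ((Q*Q + C*C) + 3)/3 = -6 + ((Q² + C²) + 3)/3 = -6 + ((C² + Q²) + 3)/3 = -6 + (3 + C² + Q²)/3 = -6 + (1 + C²/3 + Q²/3) = -5 + C²/3 + Q²/3)
Z = -1/1633 (Z = 1/(-1633) = -1/1633 ≈ -0.00061237)
X = -1904077/1633 (X = 9 - (-1/1633 - 1*(-1175)) = 9 - (-1/1633 + 1175) = 9 - 1*1918774/1633 = 9 - 1918774/1633 = -1904077/1633 ≈ -1166.0)
r(-3/1 - 3/(-2), -2)*X = (-5 + (⅓)*(-2)² + (-3/1 - 3/(-2))²/3)*(-1904077/1633) = (-5 + (⅓)*4 + (-3*1 - 3*(-½))²/3)*(-1904077/1633) = (-5 + 4/3 + (-3 + 3/2)²/3)*(-1904077/1633) = (-5 + 4/3 + (-3/2)²/3)*(-1904077/1633) = (-5 + 4/3 + (⅓)*(9/4))*(-1904077/1633) = (-5 + 4/3 + ¾)*(-1904077/1633) = -35/12*(-1904077/1633) = 66642695/19596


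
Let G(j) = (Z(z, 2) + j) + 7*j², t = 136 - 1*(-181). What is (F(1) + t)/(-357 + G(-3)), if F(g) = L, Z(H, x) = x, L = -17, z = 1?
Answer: -60/59 ≈ -1.0169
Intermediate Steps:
F(g) = -17
t = 317 (t = 136 + 181 = 317)
G(j) = 2 + j + 7*j² (G(j) = (2 + j) + 7*j² = 2 + j + 7*j²)
(F(1) + t)/(-357 + G(-3)) = (-17 + 317)/(-357 + (2 - 3 + 7*(-3)²)) = 300/(-357 + (2 - 3 + 7*9)) = 300/(-357 + (2 - 3 + 63)) = 300/(-357 + 62) = 300/(-295) = 300*(-1/295) = -60/59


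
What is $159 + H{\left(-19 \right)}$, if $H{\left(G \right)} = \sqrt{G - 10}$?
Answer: $159 + i \sqrt{29} \approx 159.0 + 5.3852 i$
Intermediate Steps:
$H{\left(G \right)} = \sqrt{-10 + G}$
$159 + H{\left(-19 \right)} = 159 + \sqrt{-10 - 19} = 159 + \sqrt{-29} = 159 + i \sqrt{29}$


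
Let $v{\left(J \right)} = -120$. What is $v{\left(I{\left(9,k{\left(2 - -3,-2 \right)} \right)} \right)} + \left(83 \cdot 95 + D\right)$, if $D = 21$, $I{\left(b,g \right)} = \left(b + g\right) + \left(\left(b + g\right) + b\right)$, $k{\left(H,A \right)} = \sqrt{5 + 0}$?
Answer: $7786$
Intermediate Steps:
$k{\left(H,A \right)} = \sqrt{5}$
$I{\left(b,g \right)} = 2 g + 3 b$ ($I{\left(b,g \right)} = \left(b + g\right) + \left(g + 2 b\right) = 2 g + 3 b$)
$v{\left(I{\left(9,k{\left(2 - -3,-2 \right)} \right)} \right)} + \left(83 \cdot 95 + D\right) = -120 + \left(83 \cdot 95 + 21\right) = -120 + \left(7885 + 21\right) = -120 + 7906 = 7786$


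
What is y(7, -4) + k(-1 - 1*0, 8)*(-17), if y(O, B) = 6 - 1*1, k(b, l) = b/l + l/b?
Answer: 1145/8 ≈ 143.13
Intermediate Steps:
y(O, B) = 5 (y(O, B) = 6 - 1 = 5)
y(7, -4) + k(-1 - 1*0, 8)*(-17) = 5 + ((-1 - 1*0)/8 + 8/(-1 - 1*0))*(-17) = 5 + ((-1 + 0)*(⅛) + 8/(-1 + 0))*(-17) = 5 + (-1*⅛ + 8/(-1))*(-17) = 5 + (-⅛ + 8*(-1))*(-17) = 5 + (-⅛ - 8)*(-17) = 5 - 65/8*(-17) = 5 + 1105/8 = 1145/8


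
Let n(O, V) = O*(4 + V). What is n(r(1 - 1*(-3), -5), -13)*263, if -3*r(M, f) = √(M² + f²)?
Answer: 789*√41 ≈ 5052.1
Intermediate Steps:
r(M, f) = -√(M² + f²)/3
n(r(1 - 1*(-3), -5), -13)*263 = ((-√((1 - 1*(-3))² + (-5)²)/3)*(4 - 13))*263 = (-√((1 + 3)² + 25)/3*(-9))*263 = (-√(4² + 25)/3*(-9))*263 = (-√(16 + 25)/3*(-9))*263 = (-√41/3*(-9))*263 = (3*√41)*263 = 789*√41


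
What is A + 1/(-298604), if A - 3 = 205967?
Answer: 61503465879/298604 ≈ 2.0597e+5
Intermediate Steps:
A = 205970 (A = 3 + 205967 = 205970)
A + 1/(-298604) = 205970 + 1/(-298604) = 205970 - 1/298604 = 61503465879/298604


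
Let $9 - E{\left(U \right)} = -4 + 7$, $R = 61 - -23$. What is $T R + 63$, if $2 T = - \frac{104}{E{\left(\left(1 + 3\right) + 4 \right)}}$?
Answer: $-665$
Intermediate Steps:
$R = 84$ ($R = 61 + 23 = 84$)
$E{\left(U \right)} = 6$ ($E{\left(U \right)} = 9 - \left(-4 + 7\right) = 9 - 3 = 6$)
$T = - \frac{26}{3}$ ($T = \frac{\left(-104\right) \frac{1}{6}}{2} = \frac{1}{2} \left(- \frac{52}{3}\right) = - \frac{26}{3} \approx -8.6667$)
$T R + 63 = \left(- \frac{26}{3}\right) 84 + 63 = -728 + 63 = -665$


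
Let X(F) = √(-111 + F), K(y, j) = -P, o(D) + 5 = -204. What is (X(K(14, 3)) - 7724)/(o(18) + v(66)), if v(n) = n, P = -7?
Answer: 7724/143 - 2*I*√26/143 ≈ 54.014 - 0.071315*I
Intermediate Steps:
o(D) = -209 (o(D) = -5 - 204 = -209)
K(y, j) = 7 (K(y, j) = -1*(-7) = 7)
(X(K(14, 3)) - 7724)/(o(18) + v(66)) = (√(-111 + 7) - 7724)/(-209 + 66) = (√(-104) - 7724)/(-143) = (2*I*√26 - 7724)*(-1/143) = (-7724 + 2*I*√26)*(-1/143) = 7724/143 - 2*I*√26/143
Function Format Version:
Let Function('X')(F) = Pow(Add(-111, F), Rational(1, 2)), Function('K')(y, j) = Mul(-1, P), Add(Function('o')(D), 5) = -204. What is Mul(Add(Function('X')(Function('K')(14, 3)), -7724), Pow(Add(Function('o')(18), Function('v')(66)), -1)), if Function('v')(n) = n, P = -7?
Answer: Add(Rational(7724, 143), Mul(Rational(-2, 143), I, Pow(26, Rational(1, 2)))) ≈ Add(54.014, Mul(-0.071315, I))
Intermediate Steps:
Function('o')(D) = -209 (Function('o')(D) = Add(-5, -204) = -209)
Function('K')(y, j) = 7 (Function('K')(y, j) = Mul(-1, -7) = 7)
Mul(Add(Function('X')(Function('K')(14, 3)), -7724), Pow(Add(Function('o')(18), Function('v')(66)), -1)) = Mul(Add(Pow(Add(-111, 7), Rational(1, 2)), -7724), Pow(Add(-209, 66), -1)) = Mul(Add(Pow(-104, Rational(1, 2)), -7724), Pow(-143, -1)) = Mul(Add(Mul(2, I, Pow(26, Rational(1, 2))), -7724), Rational(-1, 143)) = Mul(Add(-7724, Mul(2, I, Pow(26, Rational(1, 2)))), Rational(-1, 143)) = Add(Rational(7724, 143), Mul(Rational(-2, 143), I, Pow(26, Rational(1, 2))))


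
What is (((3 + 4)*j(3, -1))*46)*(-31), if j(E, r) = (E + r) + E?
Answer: -49910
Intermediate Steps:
j(E, r) = r + 2*E
(((3 + 4)*j(3, -1))*46)*(-31) = (((3 + 4)*(-1 + 2*3))*46)*(-31) = ((7*(-1 + 6))*46)*(-31) = ((7*5)*46)*(-31) = (35*46)*(-31) = 1610*(-31) = -49910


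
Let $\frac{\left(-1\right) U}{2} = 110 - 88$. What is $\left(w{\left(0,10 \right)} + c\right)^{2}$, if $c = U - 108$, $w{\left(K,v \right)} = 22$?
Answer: $16900$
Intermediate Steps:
$U = -44$ ($U = - 2 \left(110 - 88\right) = \left(-2\right) 22 = -44$)
$c = -152$ ($c = -44 - 108 = -152$)
$\left(w{\left(0,10 \right)} + c\right)^{2} = \left(22 - 152\right)^{2} = \left(-130\right)^{2} = 16900$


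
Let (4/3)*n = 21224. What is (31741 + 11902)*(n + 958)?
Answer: 736519268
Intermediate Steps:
n = 15918 (n = (¾)*21224 = 15918)
(31741 + 11902)*(n + 958) = (31741 + 11902)*(15918 + 958) = 43643*16876 = 736519268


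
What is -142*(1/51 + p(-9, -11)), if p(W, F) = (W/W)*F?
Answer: 79520/51 ≈ 1559.2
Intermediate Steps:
p(W, F) = F (p(W, F) = 1*F = F)
-142*(1/51 + p(-9, -11)) = -142*(1/51 - 11) = -142*(-560/51) = 79520/51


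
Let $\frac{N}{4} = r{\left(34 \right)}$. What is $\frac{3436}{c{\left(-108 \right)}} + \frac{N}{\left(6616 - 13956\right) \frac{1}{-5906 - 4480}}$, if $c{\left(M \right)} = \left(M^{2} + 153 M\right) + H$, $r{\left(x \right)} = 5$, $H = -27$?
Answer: $\frac{49495370}{1793529} \approx 27.597$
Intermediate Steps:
$c{\left(M \right)} = -27 + M^{2} + 153 M$ ($c{\left(M \right)} = \left(M^{2} + 153 M\right) - 27 = -27 + M^{2} + 153 M$)
$N = 20$ ($N = 4 \cdot 5 = 20$)
$\frac{3436}{c{\left(-108 \right)}} + \frac{N}{\left(6616 - 13956\right) \frac{1}{-5906 - 4480}} = \frac{3436}{-27 + \left(-108\right)^{2} + 153 \left(-108\right)} + \frac{20}{\left(6616 - 13956\right) \frac{1}{-5906 - 4480}} = \frac{3436}{-27 + 11664 - 16524} + \frac{20}{\left(-7340\right) \frac{1}{-10386}} = \frac{3436}{-4887} + \frac{20}{\left(-7340\right) \left(- \frac{1}{10386}\right)} = 3436 \left(- \frac{1}{4887}\right) + \frac{20}{\frac{3670}{5193}} = - \frac{3436}{4887} + 20 \cdot \frac{5193}{3670} = - \frac{3436}{4887} + \frac{10386}{367} = \frac{49495370}{1793529}$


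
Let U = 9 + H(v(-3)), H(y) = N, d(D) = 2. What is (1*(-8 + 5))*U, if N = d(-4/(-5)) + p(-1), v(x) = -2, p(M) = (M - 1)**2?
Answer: -45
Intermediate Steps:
p(M) = (-1 + M)**2
N = 6 (N = 2 + (-1 - 1)**2 = 2 + (-2)**2 = 2 + 4 = 6)
H(y) = 6
U = 15 (U = 9 + 6 = 15)
(1*(-8 + 5))*U = (1*(-8 + 5))*15 = (1*(-3))*15 = -3*15 = -45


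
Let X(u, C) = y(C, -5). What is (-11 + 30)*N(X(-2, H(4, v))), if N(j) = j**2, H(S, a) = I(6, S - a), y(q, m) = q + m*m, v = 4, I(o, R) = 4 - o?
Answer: 10051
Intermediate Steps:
y(q, m) = q + m**2
H(S, a) = -2 (H(S, a) = 4 - 1*6 = 4 - 6 = -2)
X(u, C) = 25 + C (X(u, C) = C + (-5)**2 = C + 25 = 25 + C)
(-11 + 30)*N(X(-2, H(4, v))) = (-11 + 30)*(25 - 2)**2 = 19*23**2 = 19*529 = 10051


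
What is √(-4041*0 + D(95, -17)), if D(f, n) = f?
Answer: √95 ≈ 9.7468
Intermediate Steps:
√(-4041*0 + D(95, -17)) = √(-4041*0 + 95) = √(0 + 95) = √95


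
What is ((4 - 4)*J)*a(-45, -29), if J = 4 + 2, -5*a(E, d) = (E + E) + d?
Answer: 0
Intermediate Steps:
a(E, d) = -2*E/5 - d/5 (a(E, d) = -((E + E) + d)/5 = -(2*E + d)/5 = -(d + 2*E)/5 = -2*E/5 - d/5)
J = 6
((4 - 4)*J)*a(-45, -29) = ((4 - 4)*6)*(-⅖*(-45) - ⅕*(-29)) = (0*6)*(18 + 29/5) = 0*(119/5) = 0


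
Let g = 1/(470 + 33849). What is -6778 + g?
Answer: -232614181/34319 ≈ -6778.0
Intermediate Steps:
g = 1/34319 ≈ 2.9138e-5
-6778 + g = -6778 + 1/34319 = -232614181/34319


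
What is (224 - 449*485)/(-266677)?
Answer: 217541/266677 ≈ 0.81575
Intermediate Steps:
(224 - 449*485)/(-266677) = (224 - 217765)*(-1/266677) = -217541*(-1/266677) = 217541/266677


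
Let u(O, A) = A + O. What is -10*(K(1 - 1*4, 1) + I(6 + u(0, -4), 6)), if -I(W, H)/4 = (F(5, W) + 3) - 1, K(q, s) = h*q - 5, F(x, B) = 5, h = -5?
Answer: 180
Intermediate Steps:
K(q, s) = -5 - 5*q (K(q, s) = -5*q - 5 = -5 - 5*q)
I(W, H) = -28 (I(W, H) = -4*((5 + 3) - 1) = -4*(8 - 1) = -4*7 = -28)
-10*(K(1 - 1*4, 1) + I(6 + u(0, -4), 6)) = -10*((-5 - 5*(1 - 1*4)) - 28) = -10*((-5 - 5*(1 - 4)) - 28) = -10*((-5 - 5*(-3)) - 28) = -10*((-5 + 15) - 28) = -10*(10 - 28) = -10*(-18) = 180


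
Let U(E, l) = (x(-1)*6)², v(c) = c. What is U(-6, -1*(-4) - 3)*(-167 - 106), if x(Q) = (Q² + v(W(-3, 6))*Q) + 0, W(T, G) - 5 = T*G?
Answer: -1926288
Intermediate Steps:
W(T, G) = 5 + G*T (W(T, G) = 5 + T*G = 5 + G*T)
x(Q) = Q² - 13*Q (x(Q) = (Q² + (5 + 6*(-3))*Q) + 0 = (Q² + (5 - 18)*Q) + 0 = (Q² - 13*Q) + 0 = Q² - 13*Q)
U(E, l) = 7056 (U(E, l) = (-(-13 - 1)*6)² = (-1*(-14)*6)² = (14*6)² = 84² = 7056)
U(-6, -1*(-4) - 3)*(-167 - 106) = 7056*(-167 - 106) = 7056*(-273) = -1926288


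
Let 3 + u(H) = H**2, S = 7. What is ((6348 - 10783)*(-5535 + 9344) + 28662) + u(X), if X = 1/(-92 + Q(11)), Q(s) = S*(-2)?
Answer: -189486780415/11236 ≈ -1.6864e+7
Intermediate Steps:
Q(s) = -14 (Q(s) = 7*(-2) = -14)
X = -1/106 (X = 1/(-92 - 14) = 1/(-106) = -1/106 ≈ -0.0094340)
u(H) = -3 + H**2
((6348 - 10783)*(-5535 + 9344) + 28662) + u(X) = ((6348 - 10783)*(-5535 + 9344) + 28662) + (-3 + (-1/106)**2) = (-4435*3809 + 28662) + (-3 + 1/11236) = (-16892915 + 28662) - 33707/11236 = -16864253 - 33707/11236 = -189486780415/11236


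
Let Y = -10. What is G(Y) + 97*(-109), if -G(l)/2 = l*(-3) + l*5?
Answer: -10533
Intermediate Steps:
G(l) = -4*l (G(l) = -2*(l*(-3) + l*5) = -2*(-3*l + 5*l) = -4*l)
G(Y) + 97*(-109) = -4*(-10) + 97*(-109) = 40 - 10573 = -10533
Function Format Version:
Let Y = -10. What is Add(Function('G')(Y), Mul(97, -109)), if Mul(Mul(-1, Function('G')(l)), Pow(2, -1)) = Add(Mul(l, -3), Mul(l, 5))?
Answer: -10533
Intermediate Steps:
Function('G')(l) = Mul(-4, l) (Function('G')(l) = Mul(-2, Add(Mul(l, -3), Mul(l, 5))) = Mul(-2, Add(Mul(-3, l), Mul(5, l))) = Mul(-2, Mul(2, l)) = Mul(-4, l))
Add(Function('G')(Y), Mul(97, -109)) = Add(Mul(-4, -10), Mul(97, -109)) = Add(40, -10573) = -10533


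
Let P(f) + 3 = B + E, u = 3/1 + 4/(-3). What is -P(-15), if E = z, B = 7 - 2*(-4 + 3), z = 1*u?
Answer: -23/3 ≈ -7.6667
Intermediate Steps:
u = 5/3 (u = 3*1 + 4*(-⅓) = 3 - 4/3 = 5/3 ≈ 1.6667)
z = 5/3 (z = 1*(5/3) = 5/3 ≈ 1.6667)
B = 9 (B = 7 - 2*(-1) = 7 - 1*(-2) = 7 + 2 = 9)
E = 5/3 ≈ 1.6667
P(f) = 23/3 (P(f) = -3 + (9 + 5/3) = -3 + 32/3 = 23/3)
-P(-15) = -1*23/3 = -23/3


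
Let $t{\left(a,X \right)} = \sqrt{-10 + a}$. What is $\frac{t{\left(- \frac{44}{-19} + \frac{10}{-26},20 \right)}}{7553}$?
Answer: $\frac{i \sqrt{492271}}{1865591} \approx 0.00037608 i$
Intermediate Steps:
$\frac{t{\left(- \frac{44}{-19} + \frac{10}{-26},20 \right)}}{7553} = \frac{\sqrt{-10 + \left(- \frac{44}{-19} + \frac{10}{-26}\right)}}{7553} = \sqrt{-10 + \left(\left(-44\right) \left(- \frac{1}{19}\right) + 10 \left(- \frac{1}{26}\right)\right)} \frac{1}{7553} = \sqrt{-10 + \left(\frac{44}{19} - \frac{5}{13}\right)} \frac{1}{7553} = \sqrt{-10 + \frac{477}{247}} \cdot \frac{1}{7553} = \sqrt{- \frac{1993}{247}} \cdot \frac{1}{7553} = \frac{i \sqrt{492271}}{247} \cdot \frac{1}{7553} = \frac{i \sqrt{492271}}{1865591}$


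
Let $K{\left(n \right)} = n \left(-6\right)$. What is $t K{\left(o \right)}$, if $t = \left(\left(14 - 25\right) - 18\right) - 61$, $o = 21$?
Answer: $11340$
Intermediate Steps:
$t = -90$ ($t = \left(-11 - 18\right) - 61 = -29 - 61 = -90$)
$K{\left(n \right)} = - 6 n$
$t K{\left(o \right)} = - 90 \left(\left(-6\right) 21\right) = \left(-90\right) \left(-126\right) = 11340$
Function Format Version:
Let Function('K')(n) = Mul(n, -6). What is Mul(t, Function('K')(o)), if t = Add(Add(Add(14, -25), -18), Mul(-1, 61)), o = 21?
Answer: 11340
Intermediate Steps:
t = -90 (t = Add(Add(-11, -18), -61) = Add(-29, -61) = -90)
Function('K')(n) = Mul(-6, n)
Mul(t, Function('K')(o)) = Mul(-90, Mul(-6, 21)) = Mul(-90, -126) = 11340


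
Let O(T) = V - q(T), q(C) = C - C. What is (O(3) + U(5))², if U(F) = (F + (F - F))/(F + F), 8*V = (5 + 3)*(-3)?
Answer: 25/4 ≈ 6.2500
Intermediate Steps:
q(C) = 0
V = -3 (V = ((5 + 3)*(-3))/8 = (8*(-3))/8 = (⅛)*(-24) = -3)
O(T) = -3 (O(T) = -3 - 1*0 = -3 + 0 = -3)
U(F) = ½ (U(F) = (F + 0)/((2*F)) = F*(1/(2*F)) = ½)
(O(3) + U(5))² = (-3 + ½)² = (-5/2)² = 25/4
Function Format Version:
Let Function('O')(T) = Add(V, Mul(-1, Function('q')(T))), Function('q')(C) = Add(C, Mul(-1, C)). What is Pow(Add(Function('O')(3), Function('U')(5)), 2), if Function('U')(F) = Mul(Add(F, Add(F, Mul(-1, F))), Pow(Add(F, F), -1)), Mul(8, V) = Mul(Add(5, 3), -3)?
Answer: Rational(25, 4) ≈ 6.2500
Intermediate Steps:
Function('q')(C) = 0
V = -3 (V = Mul(Rational(1, 8), Mul(Add(5, 3), -3)) = Mul(Rational(1, 8), Mul(8, -3)) = Mul(Rational(1, 8), -24) = -3)
Function('O')(T) = -3 (Function('O')(T) = Add(-3, Mul(-1, 0)) = Add(-3, 0) = -3)
Function('U')(F) = Rational(1, 2) (Function('U')(F) = Mul(Add(F, 0), Pow(Mul(2, F), -1)) = Mul(F, Mul(Rational(1, 2), Pow(F, -1))) = Rational(1, 2))
Pow(Add(Function('O')(3), Function('U')(5)), 2) = Pow(Add(-3, Rational(1, 2)), 2) = Pow(Rational(-5, 2), 2) = Rational(25, 4)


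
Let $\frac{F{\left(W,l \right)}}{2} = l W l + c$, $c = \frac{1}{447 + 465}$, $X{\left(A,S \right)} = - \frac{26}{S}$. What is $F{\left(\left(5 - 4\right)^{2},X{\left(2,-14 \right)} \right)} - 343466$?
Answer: $- \frac{7674250127}{22344} \approx -3.4346 \cdot 10^{5}$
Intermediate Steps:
$c = \frac{1}{912} \approx 0.0010965$
$F{\left(W,l \right)} = \frac{1}{456} + 2 W l^{2}$ ($F{\left(W,l \right)} = 2 \left(l W l + \frac{1}{912}\right) = 2 \left(W l l + \frac{1}{912}\right) = 2 \left(W l^{2} + \frac{1}{912}\right) = 2 \left(\frac{1}{912} + W l^{2}\right) = \frac{1}{456} + 2 W l^{2}$)
$F{\left(\left(5 - 4\right)^{2},X{\left(2,-14 \right)} \right)} - 343466 = \left(\frac{1}{456} + 2 \left(5 - 4\right)^{2} \left(- \frac{26}{-14}\right)^{2}\right) - 343466 = \left(\frac{1}{456} + 2 \cdot 1^{2} \left(\left(-26\right) \left(- \frac{1}{14}\right)\right)^{2}\right) - 343466 = \left(\frac{1}{456} + 2 \cdot 1 \left(\frac{13}{7}\right)^{2}\right) - 343466 = \left(\frac{1}{456} + 2 \cdot 1 \cdot \frac{169}{49}\right) - 343466 = \left(\frac{1}{456} + \frac{338}{49}\right) - 343466 = \frac{154177}{22344} - 343466 = - \frac{7674250127}{22344}$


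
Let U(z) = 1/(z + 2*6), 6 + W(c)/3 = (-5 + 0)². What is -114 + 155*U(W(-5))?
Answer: -7711/69 ≈ -111.75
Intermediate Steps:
W(c) = 57 (W(c) = -18 + 3*(-5 + 0)² = -18 + 3*(-5)² = -18 + 3*25 = -18 + 75 = 57)
U(z) = 1/(12 + z) (U(z) = 1/(z + 12) = 1/(12 + z))
-114 + 155*U(W(-5)) = -114 + 155/(12 + 57) = -114 + 155/69 = -7711/69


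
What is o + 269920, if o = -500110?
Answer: -230190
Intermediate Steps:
o + 269920 = -500110 + 269920 = -230190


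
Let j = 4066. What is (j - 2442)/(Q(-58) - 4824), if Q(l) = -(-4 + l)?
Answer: -812/2381 ≈ -0.34103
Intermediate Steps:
Q(l) = 4 - l
(j - 2442)/(Q(-58) - 4824) = (4066 - 2442)/((4 - 1*(-58)) - 4824) = 1624/((4 + 58) - 4824) = 1624/(62 - 4824) = 1624/(-4762) = 1624*(-1/4762) = -812/2381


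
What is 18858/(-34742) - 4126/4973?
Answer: -118563163/86385983 ≈ -1.3725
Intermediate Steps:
18858/(-34742) - 4126/4973 = 18858*(-1/34742) - 4126*1/4973 = -9429/17371 - 4126/4973 = -118563163/86385983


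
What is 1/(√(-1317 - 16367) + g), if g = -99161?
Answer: -99161/9832921605 - 2*I*√4421/9832921605 ≈ -1.0085e-5 - 1.3524e-8*I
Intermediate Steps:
1/(√(-1317 - 16367) + g) = 1/(√(-1317 - 16367) - 99161) = 1/(√(-17684) - 99161) = 1/(2*I*√4421 - 99161) = 1/(-99161 + 2*I*√4421)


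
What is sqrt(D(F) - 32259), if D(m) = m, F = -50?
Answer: I*sqrt(32309) ≈ 179.75*I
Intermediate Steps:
sqrt(D(F) - 32259) = sqrt(-50 - 32259) = sqrt(-32309) = I*sqrt(32309)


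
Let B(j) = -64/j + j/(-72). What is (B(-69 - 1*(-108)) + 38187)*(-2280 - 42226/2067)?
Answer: -9441550128953/107484 ≈ -8.7841e+7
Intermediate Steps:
B(j) = -64/j - j/72 (B(j) = -64/j + j*(-1/72) = -64/j - j/72)
(B(-69 - 1*(-108)) + 38187)*(-2280 - 42226/2067) = ((-64/(-69 - 1*(-108)) - (-69 - 1*(-108))/72) + 38187)*(-2280 - 42226/2067) = ((-64/(-69 + 108) - (-69 + 108)/72) + 38187)*(-2280 - 42226*1/2067) = ((-64/39 - 1/72*39) + 38187)*(-2280 - 42226/2067) = ((-64*1/39 - 13/24) + 38187)*(-4754986/2067) = ((-64/39 - 13/24) + 38187)*(-4754986/2067) = (-227/104 + 38187)*(-4754986/2067) = (3971221/104)*(-4754986/2067) = -9441550128953/107484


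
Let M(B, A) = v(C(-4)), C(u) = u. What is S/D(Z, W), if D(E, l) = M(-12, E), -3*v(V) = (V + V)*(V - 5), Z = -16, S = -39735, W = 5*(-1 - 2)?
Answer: 13245/8 ≈ 1655.6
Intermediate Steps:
W = -15 (W = 5*(-3) = -15)
v(V) = -2*V*(-5 + V)/3 (v(V) = -(V + V)*(V - 5)/3 = -2*V*(-5 + V)/3)
M(B, A) = -24 (M(B, A) = (⅔)*(-4)*(5 - 1*(-4)) = (⅔)*(-4)*(5 + 4) = (⅔)*(-4)*9 = -24)
D(E, l) = -24
S/D(Z, W) = -39735/(-24) = -39735*(-1/24) = 13245/8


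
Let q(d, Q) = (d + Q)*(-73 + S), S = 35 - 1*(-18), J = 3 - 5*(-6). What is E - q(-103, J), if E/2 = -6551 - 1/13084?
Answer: -94872085/6542 ≈ -14502.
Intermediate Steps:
J = 33 (J = 3 + 30 = 33)
S = 53 (S = 35 + 18 = 53)
q(d, Q) = -20*Q - 20*d (q(d, Q) = (d + Q)*(-73 + 53) = (Q + d)*(-20) = -20*Q - 20*d)
E = -85713285/6542 (E = 2*(-6551 - 1/13084) = 2*(-85713285/13084) = -85713285/6542 ≈ -13102.)
E - q(-103, J) = -85713285/6542 - (-20*33 - 20*(-103)) = -85713285/6542 - (-660 + 2060) = -85713285/6542 - 1*1400 = -85713285/6542 - 1400 = -94872085/6542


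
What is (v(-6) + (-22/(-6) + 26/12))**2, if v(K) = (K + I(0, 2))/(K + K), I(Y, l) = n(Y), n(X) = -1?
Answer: 5929/144 ≈ 41.174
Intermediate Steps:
I(Y, l) = -1
v(K) = (-1 + K)/(2*K) (v(K) = (K - 1)/(K + K) = (-1 + K)/((2*K)) = (-1 + K)*(1/(2*K)) = (-1 + K)/(2*K))
(v(-6) + (-22/(-6) + 26/12))**2 = ((1/2)*(-1 - 6)/(-6) + (-22/(-6) + 26/12))**2 = ((1/2)*(-1/6)*(-7) + (-22*(-1/6) + 26*(1/12)))**2 = (7/12 + (11/3 + 13/6))**2 = (7/12 + 35/6)**2 = (77/12)**2 = 5929/144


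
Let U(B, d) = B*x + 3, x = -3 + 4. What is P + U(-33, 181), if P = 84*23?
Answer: 1902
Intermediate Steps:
x = 1
U(B, d) = 3 + B (U(B, d) = B*1 + 3 = B + 3 = 3 + B)
P = 1932
P + U(-33, 181) = 1932 + (3 - 33) = 1932 - 30 = 1902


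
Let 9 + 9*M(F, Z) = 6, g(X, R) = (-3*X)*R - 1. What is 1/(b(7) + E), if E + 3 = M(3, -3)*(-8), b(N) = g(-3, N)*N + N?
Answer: 3/1322 ≈ 0.0022693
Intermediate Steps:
g(X, R) = -1 - 3*R*X (g(X, R) = -3*R*X - 1 = -1 - 3*R*X)
M(F, Z) = -⅓ (M(F, Z) = -1 + (⅑)*6 = -1 + ⅔ = -⅓)
b(N) = N + N*(-1 + 9*N) (b(N) = (-1 - 3*N*(-3))*N + N = (-1 + 9*N)*N + N = N*(-1 + 9*N) + N = N + N*(-1 + 9*N))
E = -⅓ (E = -3 - ⅓*(-8) = -3 + 8/3 = -⅓ ≈ -0.33333)
1/(b(7) + E) = 1/(9*7² - ⅓) = 1/(9*49 - ⅓) = 1/(441 - ⅓) = 1/(1322/3) = 3/1322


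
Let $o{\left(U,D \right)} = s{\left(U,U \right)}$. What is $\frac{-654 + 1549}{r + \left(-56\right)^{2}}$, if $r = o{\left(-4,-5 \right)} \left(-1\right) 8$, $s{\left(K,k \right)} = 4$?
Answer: $\frac{895}{3104} \approx 0.28834$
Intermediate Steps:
$o{\left(U,D \right)} = 4$
$r = -32$ ($r = 4 \left(-1\right) 8 = \left(-4\right) 8 = -32$)
$\frac{-654 + 1549}{r + \left(-56\right)^{2}} = \frac{-654 + 1549}{-32 + \left(-56\right)^{2}} = \frac{895}{-32 + 3136} = \frac{895}{3104}$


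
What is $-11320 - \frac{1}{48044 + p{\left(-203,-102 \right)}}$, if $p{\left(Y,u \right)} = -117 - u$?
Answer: $- \frac{543688281}{48029} \approx -11320.0$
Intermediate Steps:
$-11320 - \frac{1}{48044 + p{\left(-203,-102 \right)}} = -11320 - \frac{1}{48044 - 15} = -11320 - \frac{1}{48029} = - \frac{543688281}{48029}$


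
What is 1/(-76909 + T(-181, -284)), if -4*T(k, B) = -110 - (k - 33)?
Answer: -1/76935 ≈ -1.2998e-5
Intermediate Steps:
T(k, B) = 77/4 + k/4 (T(k, B) = -(-110 - (k - 33))/4 = -(-110 - (-33 + k))/4 = -(-110 + (33 - k))/4 = -(-77 - k)/4 = 77/4 + k/4)
1/(-76909 + T(-181, -284)) = 1/(-76909 + (77/4 + (1/4)*(-181))) = 1/(-76909 + (77/4 - 181/4)) = 1/(-76909 - 26) = 1/(-76935) = -1/76935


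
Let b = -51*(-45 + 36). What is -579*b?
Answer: -265761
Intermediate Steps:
b = 459 (b = -51*(-9) = 459)
-579*b = -579*459 = -265761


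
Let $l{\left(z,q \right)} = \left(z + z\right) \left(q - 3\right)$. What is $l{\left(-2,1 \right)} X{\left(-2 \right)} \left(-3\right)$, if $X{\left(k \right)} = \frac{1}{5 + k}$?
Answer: $-8$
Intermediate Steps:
$l{\left(z,q \right)} = 2 z \left(-3 + q\right)$
$l{\left(-2,1 \right)} X{\left(-2 \right)} \left(-3\right) = \frac{2 \left(-2\right) \left(-3 + 1\right)}{5 - 2} \left(-3\right) = \frac{2 \left(-2\right) \left(-2\right)}{3} \left(-3\right) = 8 \cdot \frac{1}{3} \left(-3\right) = \frac{8}{3} \left(-3\right) = -8$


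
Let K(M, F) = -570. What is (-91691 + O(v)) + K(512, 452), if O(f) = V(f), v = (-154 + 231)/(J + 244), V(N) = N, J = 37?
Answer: -25925264/281 ≈ -92261.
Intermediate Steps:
v = 77/281 (v = (-154 + 231)/(37 + 244) = 77/281 ≈ 0.27402)
O(f) = f
(-91691 + O(v)) + K(512, 452) = (-91691 + 77/281) - 570 = -25765094/281 - 570 = -25925264/281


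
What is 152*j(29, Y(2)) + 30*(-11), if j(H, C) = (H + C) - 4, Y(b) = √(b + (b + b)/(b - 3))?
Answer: 3470 + 152*I*√2 ≈ 3470.0 + 214.96*I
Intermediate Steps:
Y(b) = √(b + 2*b/(-3 + b)) (Y(b) = √(b + (2*b)/(-3 + b)) = √(b + 2*b/(-3 + b)))
j(H, C) = -4 + C + H (j(H, C) = (C + H) - 4 = -4 + C + H)
152*j(29, Y(2)) + 30*(-11) = 152*(-4 + √(2*(-1 + 2)/(-3 + 2)) + 29) + 30*(-11) = 152*(-4 + √(2*1/(-1)) + 29) - 330 = 152*(-4 + √(2*(-1)*1) + 29) - 330 = 152*(-4 + √(-2) + 29) - 330 = 152*(-4 + I*√2 + 29) - 330 = 152*(25 + I*√2) - 330 = (3800 + 152*I*√2) - 330 = 3470 + 152*I*√2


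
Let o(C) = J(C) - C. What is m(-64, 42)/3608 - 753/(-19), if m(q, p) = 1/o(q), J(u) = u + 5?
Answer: 13584139/342760 ≈ 39.632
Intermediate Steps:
J(u) = 5 + u
o(C) = 5 (o(C) = (5 + C) - C = 5)
m(q, p) = 1/5
m(-64, 42)/3608 - 753/(-19) = (1/5)/3608 - 753/(-19) = (1/5)*(1/3608) - 753*(-1/19) = 1/18040 + 753/19 = 13584139/342760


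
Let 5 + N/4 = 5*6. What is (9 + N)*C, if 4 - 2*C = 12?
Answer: -436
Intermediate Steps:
C = -4 (C = 2 - ½*12 = 2 - 6 = -4)
N = 100 (N = -20 + 4*(5*6) = -20 + 4*30 = -20 + 120 = 100)
(9 + N)*C = (9 + 100)*(-4) = 109*(-4) = -436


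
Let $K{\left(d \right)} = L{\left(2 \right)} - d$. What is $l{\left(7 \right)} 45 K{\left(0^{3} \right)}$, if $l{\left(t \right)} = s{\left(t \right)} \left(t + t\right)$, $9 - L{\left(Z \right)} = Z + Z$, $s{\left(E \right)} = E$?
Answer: $22050$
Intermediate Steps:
$L{\left(Z \right)} = 9 - 2 Z$ ($L{\left(Z \right)} = 9 - \left(Z + Z\right) = 9 - 2 Z$)
$K{\left(d \right)} = 5 - d$ ($K{\left(d \right)} = \left(9 - 4\right) - d = 5 - d$)
$l{\left(t \right)} = 2 t^{2}$ ($l{\left(t \right)} = t \left(t + t\right) = t 2 t = 2 t^{2}$)
$l{\left(7 \right)} 45 K{\left(0^{3} \right)} = 2 \cdot 7^{2} \cdot 45 \left(5 - 0^{3}\right) = 2 \cdot 49 \cdot 45 \left(5 - 0\right) = 98 \cdot 45 \left(5 + 0\right) = 4410 \cdot 5 = 22050$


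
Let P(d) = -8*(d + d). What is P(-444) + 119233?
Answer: 126337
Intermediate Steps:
P(d) = -16*d
P(-444) + 119233 = -16*(-444) + 119233 = 7104 + 119233 = 126337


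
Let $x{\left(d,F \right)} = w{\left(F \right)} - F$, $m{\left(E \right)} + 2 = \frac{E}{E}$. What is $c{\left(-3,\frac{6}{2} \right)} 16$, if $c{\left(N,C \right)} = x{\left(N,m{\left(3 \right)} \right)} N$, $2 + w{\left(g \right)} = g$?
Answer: $96$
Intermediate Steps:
$w{\left(g \right)} = -2 + g$
$m{\left(E \right)} = -1$ ($m{\left(E \right)} = -2 + \frac{E}{E} = -2 + 1 = -1$)
$x{\left(d,F \right)} = -2$ ($x{\left(d,F \right)} = \left(-2 + F\right) - F = -2$)
$c{\left(N,C \right)} = - 2 N$
$c{\left(-3,\frac{6}{2} \right)} 16 = \left(-2\right) \left(-3\right) 16 = 6 \cdot 16 = 96$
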